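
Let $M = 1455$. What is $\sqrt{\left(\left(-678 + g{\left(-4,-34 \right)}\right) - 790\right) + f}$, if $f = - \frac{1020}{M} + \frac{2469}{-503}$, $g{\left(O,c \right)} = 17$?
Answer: $\frac{i \sqrt{3467548949458}}{48791} \approx 38.166 i$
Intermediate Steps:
$f = - \frac{273697}{48791}$ ($f = - \frac{1020}{1455} + \frac{2469}{-503} = \left(-1020\right) \frac{1}{1455} + 2469 \left(- \frac{1}{503}\right) = - \frac{68}{97} - \frac{2469}{503} = - \frac{273697}{48791} \approx -5.6096$)
$\sqrt{\left(\left(-678 + g{\left(-4,-34 \right)}\right) - 790\right) + f} = \sqrt{\left(\left(-678 + 17\right) - 790\right) - \frac{273697}{48791}} = \sqrt{\left(-661 - 790\right) - \frac{273697}{48791}} = \sqrt{-1451 - \frac{273697}{48791}} = \sqrt{- \frac{71069438}{48791}} = \frac{i \sqrt{3467548949458}}{48791}$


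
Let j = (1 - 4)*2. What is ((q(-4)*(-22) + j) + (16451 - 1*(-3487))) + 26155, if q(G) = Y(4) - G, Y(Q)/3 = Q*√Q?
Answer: 45471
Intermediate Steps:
j = -6 (j = -3*2 = -6)
Y(Q) = 3*Q^(3/2) (Y(Q) = 3*(Q*√Q) = 3*Q^(3/2))
q(G) = 24 - G (q(G) = 3*4^(3/2) - G = 3*8 - G = 24 - G)
((q(-4)*(-22) + j) + (16451 - 1*(-3487))) + 26155 = (((24 - 1*(-4))*(-22) - 6) + (16451 - 1*(-3487))) + 26155 = (((24 + 4)*(-22) - 6) + (16451 + 3487)) + 26155 = ((28*(-22) - 6) + 19938) + 26155 = ((-616 - 6) + 19938) + 26155 = (-622 + 19938) + 26155 = 19316 + 26155 = 45471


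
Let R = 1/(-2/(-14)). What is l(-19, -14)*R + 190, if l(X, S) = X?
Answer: 57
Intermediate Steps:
R = 7 (R = 1/(-2*(-1/14)) = 1/(⅐) = 7)
l(-19, -14)*R + 190 = -19*7 + 190 = -133 + 190 = 57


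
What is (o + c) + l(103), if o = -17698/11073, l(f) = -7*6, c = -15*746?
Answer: -124389634/11073 ≈ -11234.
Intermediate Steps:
c = -11190
l(f) = -42
o = -17698/11073 (o = -17698*1/11073 = -17698/11073 ≈ -1.5983)
(o + c) + l(103) = (-17698/11073 - 11190) - 42 = -123924568/11073 - 42 = -124389634/11073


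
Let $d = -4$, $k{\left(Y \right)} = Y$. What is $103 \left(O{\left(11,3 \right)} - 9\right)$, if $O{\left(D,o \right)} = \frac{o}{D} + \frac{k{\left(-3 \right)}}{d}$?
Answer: $- \frac{36153}{44} \approx -821.66$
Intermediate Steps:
$O{\left(D,o \right)} = \frac{3}{4} + \frac{o}{D}$ ($O{\left(D,o \right)} = \frac{o}{D} - \frac{3}{-4} = \frac{o}{D} - - \frac{3}{4} = \frac{o}{D} + \frac{3}{4} = \frac{3}{4} + \frac{o}{D}$)
$103 \left(O{\left(11,3 \right)} - 9\right) = 103 \left(\left(\frac{3}{4} + \frac{3}{11}\right) - 9\right) = 103 \left(\frac{45}{44} - 9\right) = 103 \left(- \frac{351}{44}\right) = - \frac{36153}{44}$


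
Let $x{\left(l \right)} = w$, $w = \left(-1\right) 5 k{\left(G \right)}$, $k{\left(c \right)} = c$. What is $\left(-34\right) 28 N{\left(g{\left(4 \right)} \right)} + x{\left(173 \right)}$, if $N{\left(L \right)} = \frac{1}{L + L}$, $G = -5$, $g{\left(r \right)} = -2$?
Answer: $263$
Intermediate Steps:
$N{\left(L \right)} = \frac{1}{2 L}$
$w = 25$ ($w = \left(-1\right) 5 \left(-5\right) = \left(-5\right) \left(-5\right) = 25$)
$x{\left(l \right)} = 25$
$\left(-34\right) 28 N{\left(g{\left(4 \right)} \right)} + x{\left(173 \right)} = \left(-34\right) 28 \frac{1}{2 \left(-2\right)} + 25 = - 952 \cdot \frac{1}{2} \left(- \frac{1}{2}\right) + 25 = \left(-952\right) \left(- \frac{1}{4}\right) + 25 = 238 + 25 = 263$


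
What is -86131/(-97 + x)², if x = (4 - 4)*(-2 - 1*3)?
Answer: -86131/9409 ≈ -9.1541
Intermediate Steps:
x = 0 (x = 0*(-2 - 3) = 0*(-5) = 0)
-86131/(-97 + x)² = -86131/(-97 + 0)² = -86131/((-97)²) = -86131/9409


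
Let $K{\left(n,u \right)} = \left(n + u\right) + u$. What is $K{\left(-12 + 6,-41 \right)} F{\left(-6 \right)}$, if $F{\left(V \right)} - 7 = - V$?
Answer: $-1144$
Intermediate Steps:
$K{\left(n,u \right)} = n + 2 u$
$F{\left(V \right)} = 7 - V$
$K{\left(-12 + 6,-41 \right)} F{\left(-6 \right)} = \left(\left(-12 + 6\right) + 2 \left(-41\right)\right) \left(7 - -6\right) = \left(-6 - 82\right) \left(7 + 6\right) = \left(-88\right) 13 = -1144$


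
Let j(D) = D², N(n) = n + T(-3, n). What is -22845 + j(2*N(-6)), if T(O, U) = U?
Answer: -22269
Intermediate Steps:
N(n) = 2*n (N(n) = n + n = 2*n)
-22845 + j(2*N(-6)) = -22845 + (2*(2*(-6)))² = -22845 + (2*(-12))² = -22845 + (-24)² = -22845 + 576 = -22269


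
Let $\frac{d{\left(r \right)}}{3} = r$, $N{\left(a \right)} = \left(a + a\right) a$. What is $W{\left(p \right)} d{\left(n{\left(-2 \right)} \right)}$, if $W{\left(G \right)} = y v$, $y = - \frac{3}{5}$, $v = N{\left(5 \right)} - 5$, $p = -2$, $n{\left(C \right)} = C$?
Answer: $162$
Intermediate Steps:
$N{\left(a \right)} = 2 a^{2}$ ($N{\left(a \right)} = 2 a a = 2 a^{2}$)
$d{\left(r \right)} = 3 r$
$v = 45$ ($v = 2 \cdot 5^{2} - 5 = 2 \cdot 25 - 5 = 50 - 5 = 45$)
$y = - \frac{3}{5}$ ($y = \left(-3\right) \frac{1}{5} = - \frac{3}{5} \approx -0.6$)
$W{\left(G \right)} = -27$ ($W{\left(G \right)} = \left(- \frac{3}{5}\right) 45 = -27$)
$W{\left(p \right)} d{\left(n{\left(-2 \right)} \right)} = - 27 \cdot 3 \left(-2\right) = \left(-27\right) \left(-6\right) = 162$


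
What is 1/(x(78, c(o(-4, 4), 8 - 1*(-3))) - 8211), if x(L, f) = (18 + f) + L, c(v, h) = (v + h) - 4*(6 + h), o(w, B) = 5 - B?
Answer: -1/8171 ≈ -0.00012238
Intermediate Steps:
c(v, h) = -24 + v - 3*h (c(v, h) = (h + v) + (-24 - 4*h) = -24 + v - 3*h)
x(L, f) = 18 + L + f
1/(x(78, c(o(-4, 4), 8 - 1*(-3))) - 8211) = 1/((18 + 78 + (-24 + (5 - 1*4) - 3*(8 - 1*(-3)))) - 8211) = 1/((18 + 78 + (-24 + (5 - 4) - 3*(8 + 3))) - 8211) = 1/((18 + 78 + (-24 + 1 - 3*11)) - 8211) = 1/((18 + 78 + (-24 + 1 - 33)) - 8211) = 1/((18 + 78 - 56) - 8211) = 1/(40 - 8211) = 1/(-8171) = -1/8171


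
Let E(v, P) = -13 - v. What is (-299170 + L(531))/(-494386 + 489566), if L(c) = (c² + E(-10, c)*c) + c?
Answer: 18271/4820 ≈ 3.7907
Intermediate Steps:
L(c) = c² - 2*c (L(c) = (c² + (-13 - 1*(-10))*c) + c = (c² + (-13 + 10)*c) + c = (c² - 3*c) + c = c² - 2*c)
(-299170 + L(531))/(-494386 + 489566) = (-299170 + 531*(-2 + 531))/(-494386 + 489566) = (-299170 + 531*529)/(-4820) = (-299170 + 280899)*(-1/4820) = -18271*(-1/4820) = 18271/4820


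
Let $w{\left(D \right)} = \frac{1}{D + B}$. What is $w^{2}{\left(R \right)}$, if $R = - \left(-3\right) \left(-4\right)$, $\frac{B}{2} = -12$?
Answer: $\frac{1}{1296} \approx 0.0007716$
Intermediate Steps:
$B = -24$ ($B = 2 \left(-12\right) = -24$)
$R = -12$ ($R = \left(-1\right) 12 = -12$)
$w{\left(D \right)} = \frac{1}{-24 + D}$ ($w{\left(D \right)} = \frac{1}{D - 24} = \frac{1}{-24 + D}$)
$w^{2}{\left(R \right)} = \left(\frac{1}{-24 - 12}\right)^{2} = \left(\frac{1}{-36}\right)^{2} = \left(- \frac{1}{36}\right)^{2} = \frac{1}{1296}$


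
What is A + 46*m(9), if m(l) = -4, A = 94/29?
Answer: -5242/29 ≈ -180.76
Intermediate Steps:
A = 94/29 (A = 94*(1/29) = 94/29 ≈ 3.2414)
A + 46*m(9) = 94/29 + 46*(-4) = 94/29 - 184 = -5242/29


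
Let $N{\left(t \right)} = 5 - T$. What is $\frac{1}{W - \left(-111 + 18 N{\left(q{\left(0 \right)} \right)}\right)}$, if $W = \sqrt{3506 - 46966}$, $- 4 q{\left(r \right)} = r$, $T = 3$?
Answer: $\frac{15}{9817} - \frac{2 i \sqrt{10865}}{49085} \approx 0.001528 - 0.0042471 i$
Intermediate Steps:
$q{\left(r \right)} = - \frac{r}{4}$
$W = 2 i \sqrt{10865}$ ($W = \sqrt{-43460} = 2 i \sqrt{10865} \approx 208.47 i$)
$N{\left(t \right)} = 2$ ($N{\left(t \right)} = 5 - 3 = 2$)
$\frac{1}{W - \left(-111 + 18 N{\left(q{\left(0 \right)} \right)}\right)} = \frac{1}{2 i \sqrt{10865} + \left(\left(-18\right) 2 + 111\right)} = \frac{1}{2 i \sqrt{10865} + \left(-36 + 111\right)} = \frac{1}{2 i \sqrt{10865} + 75} = \frac{1}{75 + 2 i \sqrt{10865}}$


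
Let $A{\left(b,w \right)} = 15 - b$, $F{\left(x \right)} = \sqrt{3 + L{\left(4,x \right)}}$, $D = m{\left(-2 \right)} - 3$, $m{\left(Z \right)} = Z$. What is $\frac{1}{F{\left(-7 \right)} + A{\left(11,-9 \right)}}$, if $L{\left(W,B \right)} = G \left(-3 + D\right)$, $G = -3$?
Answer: $- \frac{4}{11} + \frac{3 \sqrt{3}}{11} \approx 0.10874$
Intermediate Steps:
$D = -5$ ($D = -2 - 3 = -5$)
$L{\left(W,B \right)} = 24$ ($L{\left(W,B \right)} = - 3 \left(-3 - 5\right) = \left(-3\right) \left(-8\right) = 24$)
$F{\left(x \right)} = 3 \sqrt{3}$ ($F{\left(x \right)} = \sqrt{3 + 24} = \sqrt{27} = 3 \sqrt{3}$)
$\frac{1}{F{\left(-7 \right)} + A{\left(11,-9 \right)}} = \frac{1}{3 \sqrt{3} + \left(15 - 11\right)} = \frac{1}{3 \sqrt{3} + 4} = \frac{1}{4 + 3 \sqrt{3}}$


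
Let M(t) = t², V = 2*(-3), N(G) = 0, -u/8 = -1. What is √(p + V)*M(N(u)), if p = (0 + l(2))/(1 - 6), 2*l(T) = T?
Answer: 0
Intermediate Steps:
u = 8 (u = -8*(-1) = 8)
l(T) = T/2
V = -6
p = -⅕ (p = (0 + (½)*2)/(1 - 6) = (0 + 1)/(-5) = 1*(-⅕) = -⅕ ≈ -0.20000)
√(p + V)*M(N(u)) = √(-⅕ - 6)*0² = √(-31/5)*0 = (I*√155/5)*0 = 0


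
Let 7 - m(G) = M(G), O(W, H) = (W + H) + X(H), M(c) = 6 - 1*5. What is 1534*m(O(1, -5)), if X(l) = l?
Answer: 9204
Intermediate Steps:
M(c) = 1 (M(c) = 6 - 5 = 1)
O(W, H) = W + 2*H (O(W, H) = (W + H) + H = (H + W) + H = W + 2*H)
m(G) = 6 (m(G) = 7 - 1*1 = 7 - 1 = 6)
1534*m(O(1, -5)) = 1534*6 = 9204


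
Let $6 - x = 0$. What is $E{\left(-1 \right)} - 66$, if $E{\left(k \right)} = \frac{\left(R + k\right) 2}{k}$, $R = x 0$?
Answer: $-64$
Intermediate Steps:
$x = 6$ ($x = 6 - 0 = 6 + 0 = 6$)
$R = 0$ ($R = 6 \cdot 0 = 0$)
$E{\left(k \right)} = 2$ ($E{\left(k \right)} = \frac{\left(0 + k\right) 2}{k} = \frac{k 2}{k} = \frac{2 k}{k} = 2$)
$E{\left(-1 \right)} - 66 = 2 - 66 = -64$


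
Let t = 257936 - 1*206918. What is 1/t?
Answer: 1/51018 ≈ 1.9601e-5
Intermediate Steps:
t = 51018 (t = 257936 - 206918 = 51018)
1/t = 1/51018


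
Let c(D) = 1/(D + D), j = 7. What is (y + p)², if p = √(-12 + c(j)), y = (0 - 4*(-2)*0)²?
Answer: -167/14 ≈ -11.929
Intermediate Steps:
c(D) = 1/(2*D)
y = 0 (y = (0 + 8*0)² = (0 + 0)² = 0² = 0)
p = I*√2338/14 (p = √(-12 + (½)/7) = √(-12 + (½)*(⅐)) = √(-12 + 1/14) = √(-167/14) = I*√2338/14 ≈ 3.4538*I)
(y + p)² = (0 + I*√2338/14)² = (I*√2338/14)² = -167/14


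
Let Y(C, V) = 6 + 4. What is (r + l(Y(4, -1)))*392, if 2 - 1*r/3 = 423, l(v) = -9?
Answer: -498624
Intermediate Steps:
Y(C, V) = 10
r = -1263 (r = 6 - 3*423 = 6 - 1269 = -1263)
(r + l(Y(4, -1)))*392 = (-1263 - 9)*392 = -1272*392 = -498624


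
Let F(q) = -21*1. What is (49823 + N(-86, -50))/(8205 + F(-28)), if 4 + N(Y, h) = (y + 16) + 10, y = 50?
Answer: 49895/8184 ≈ 6.0966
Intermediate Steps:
N(Y, h) = 72 (N(Y, h) = -4 + ((50 + 16) + 10) = -4 + (66 + 10) = -4 + 76 = 72)
F(q) = -21
(49823 + N(-86, -50))/(8205 + F(-28)) = (49823 + 72)/(8205 - 21) = 49895/8184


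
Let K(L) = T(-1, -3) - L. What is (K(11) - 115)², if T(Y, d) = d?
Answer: 16641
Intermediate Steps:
K(L) = -3 - L
(K(11) - 115)² = ((-3 - 1*11) - 115)² = ((-3 - 11) - 115)² = (-14 - 115)² = (-129)² = 16641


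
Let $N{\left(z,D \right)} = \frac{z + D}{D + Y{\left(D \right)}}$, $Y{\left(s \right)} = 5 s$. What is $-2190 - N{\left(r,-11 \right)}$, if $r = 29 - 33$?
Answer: $- \frac{48185}{22} \approx -2190.2$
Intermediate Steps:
$r = -4$
$N{\left(z,D \right)} = \frac{D + z}{6 D}$ ($N{\left(z,D \right)} = \frac{z + D}{D + 5 D} = \frac{D + z}{6 D}$)
$-2190 - N{\left(r,-11 \right)} = -2190 - \frac{-11 - 4}{6 \left(-11\right)} = -2190 - \frac{1}{6} \left(- \frac{1}{11}\right) \left(-15\right) = -2190 - \frac{5}{22} = - \frac{48185}{22}$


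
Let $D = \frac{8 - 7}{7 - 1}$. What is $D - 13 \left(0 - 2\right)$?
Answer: $\frac{157}{6} \approx 26.167$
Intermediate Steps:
$D = \frac{1}{6}$ ($D = 1 \cdot \frac{1}{6} = \frac{1}{6} \approx 0.16667$)
$D - 13 \left(0 - 2\right) = \frac{1}{6} - 13 \left(0 - 2\right) = \frac{1}{6} - -26 = \frac{1}{6} + 26 = \frac{157}{6}$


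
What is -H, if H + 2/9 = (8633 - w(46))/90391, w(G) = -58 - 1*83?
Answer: 101816/813519 ≈ 0.12515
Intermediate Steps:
w(G) = -141 (w(G) = -58 - 83 = -141)
H = -101816/813519 (H = -2/9 + (8633 - 1*(-141))/90391 = -2/9 + (8633 + 141)*(1/90391) = -2/9 + 8774*(1/90391) = -2/9 + 8774/90391 = -101816/813519 ≈ -0.12515)
-H = -1*(-101816/813519) = 101816/813519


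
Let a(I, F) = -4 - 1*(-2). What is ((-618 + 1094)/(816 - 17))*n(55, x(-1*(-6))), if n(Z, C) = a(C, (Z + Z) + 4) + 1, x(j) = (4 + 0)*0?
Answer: -28/47 ≈ -0.59575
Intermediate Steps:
a(I, F) = -2 (a(I, F) = -4 + 2 = -2)
x(j) = 0 (x(j) = 4*0 = 0)
n(Z, C) = -1 (n(Z, C) = -2 + 1 = -1)
((-618 + 1094)/(816 - 17))*n(55, x(-1*(-6))) = ((-618 + 1094)/(816 - 17))*(-1) = (476/799)*(-1) = (476*(1/799))*(-1) = (28/47)*(-1) = -28/47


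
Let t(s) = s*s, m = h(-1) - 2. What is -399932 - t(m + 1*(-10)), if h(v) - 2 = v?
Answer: -400053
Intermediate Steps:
h(v) = 2 + v
m = -1 (m = (2 - 1) - 2 = 1 - 2 = -1)
t(s) = s²
-399932 - t(m + 1*(-10)) = -399932 - (-1 + 1*(-10))² = -399932 - (-1 - 10)² = -399932 - 1*(-11)² = -399932 - 1*121 = -399932 - 121 = -400053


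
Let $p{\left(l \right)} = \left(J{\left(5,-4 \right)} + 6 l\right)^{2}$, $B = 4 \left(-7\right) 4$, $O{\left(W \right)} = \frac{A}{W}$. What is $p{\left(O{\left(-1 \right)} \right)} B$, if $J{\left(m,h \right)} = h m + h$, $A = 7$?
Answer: $-487872$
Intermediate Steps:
$O{\left(W \right)} = \frac{7}{W}$
$J{\left(m,h \right)} = h + h m$
$B = -112$ ($B = \left(-28\right) 4 = -112$)
$p{\left(l \right)} = \left(-24 + 6 l\right)^{2}$ ($p{\left(l \right)} = \left(- 4 \left(1 + 5\right) + 6 l\right)^{2} = \left(\left(-4\right) 6 + 6 l\right)^{2} = \left(-24 + 6 l\right)^{2}$)
$p{\left(O{\left(-1 \right)} \right)} B = 36 \left(-4 + \frac{7}{-1}\right)^{2} \left(-112\right) = 36 \left(-4 + 7 \left(-1\right)\right)^{2} \left(-112\right) = 36 \left(-4 - 7\right)^{2} \left(-112\right) = 36 \left(-11\right)^{2} \left(-112\right) = 36 \cdot 121 \left(-112\right) = 4356 \left(-112\right) = -487872$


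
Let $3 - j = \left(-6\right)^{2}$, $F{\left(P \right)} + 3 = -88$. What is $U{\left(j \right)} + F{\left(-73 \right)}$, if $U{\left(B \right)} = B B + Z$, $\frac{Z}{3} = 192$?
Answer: $1574$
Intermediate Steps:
$Z = 576$ ($Z = 3 \cdot 192 = 576$)
$F{\left(P \right)} = -91$ ($F{\left(P \right)} = -3 - 88 = -91$)
$j = -33$ ($j = 3 - \left(-6\right)^{2} = 3 - 36 = -33$)
$U{\left(B \right)} = 576 + B^{2}$ ($U{\left(B \right)} = B B + 576 = B^{2} + 576 = 576 + B^{2}$)
$U{\left(j \right)} + F{\left(-73 \right)} = \left(576 + \left(-33\right)^{2}\right) - 91 = \left(576 + 1089\right) - 91 = 1665 - 91 = 1574$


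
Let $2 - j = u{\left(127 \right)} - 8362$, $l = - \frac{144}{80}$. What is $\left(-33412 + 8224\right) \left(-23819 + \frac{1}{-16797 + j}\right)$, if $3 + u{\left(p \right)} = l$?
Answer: $\frac{8427539439664}{14047} \approx 5.9995 \cdot 10^{8}$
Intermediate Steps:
$l = - \frac{9}{5}$ ($l = \left(-144\right) \frac{1}{80} = - \frac{9}{5} \approx -1.8$)
$u{\left(p \right)} = - \frac{24}{5}$ ($u{\left(p \right)} = -3 - \frac{9}{5} = - \frac{24}{5}$)
$j = \frac{41844}{5}$ ($j = 2 - \left(- \frac{24}{5} - 8362\right) = 2 - - \frac{41834}{5} = 2 + \frac{41834}{5} = \frac{41844}{5} \approx 8368.8$)
$\left(-33412 + 8224\right) \left(-23819 + \frac{1}{-16797 + j}\right) = \left(-33412 + 8224\right) \left(-23819 + \frac{1}{-16797 + \frac{41844}{5}}\right) = - 25188 \left(-23819 + \frac{1}{- \frac{42141}{5}}\right) = - 25188 \left(-23819 - \frac{5}{42141}\right) = \left(-25188\right) \left(- \frac{1003756484}{42141}\right) = \frac{8427539439664}{14047}$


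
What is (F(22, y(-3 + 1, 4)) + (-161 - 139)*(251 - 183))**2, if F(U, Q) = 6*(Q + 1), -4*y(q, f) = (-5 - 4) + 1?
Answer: 415425924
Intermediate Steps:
y(q, f) = 2 (y(q, f) = -((-5 - 4) + 1)/4 = -(-9 + 1)/4 = -1/4*(-8) = 2)
F(U, Q) = 6 + 6*Q (F(U, Q) = 6*(1 + Q) = 6 + 6*Q)
(F(22, y(-3 + 1, 4)) + (-161 - 139)*(251 - 183))**2 = ((6 + 6*2) + (-161 - 139)*(251 - 183))**2 = ((6 + 12) - 300*68)**2 = (18 - 20400)**2 = (-20382)**2 = 415425924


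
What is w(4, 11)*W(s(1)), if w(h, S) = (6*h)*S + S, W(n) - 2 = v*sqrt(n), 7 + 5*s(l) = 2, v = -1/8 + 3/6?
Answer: 550 + 825*I/8 ≈ 550.0 + 103.13*I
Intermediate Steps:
v = 3/8 (v = -1*1/8 + 3*(1/6) = -1/8 + 1/2 = 3/8 ≈ 0.37500)
s(l) = -1 (s(l) = -7/5 + (1/5)*2 = -7/5 + 2/5 = -1)
W(n) = 2 + 3*sqrt(n)/8
w(h, S) = S + 6*S*h (w(h, S) = 6*S*h + S = S + 6*S*h)
w(4, 11)*W(s(1)) = (11*(1 + 6*4))*(2 + 3*sqrt(-1)/8) = (11*(1 + 24))*(2 + 3*I/8) = (11*25)*(2 + 3*I/8) = 275*(2 + 3*I/8) = 550 + 825*I/8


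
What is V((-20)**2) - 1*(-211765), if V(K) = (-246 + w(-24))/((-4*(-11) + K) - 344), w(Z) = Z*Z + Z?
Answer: 10588403/50 ≈ 2.1177e+5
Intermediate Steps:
w(Z) = Z + Z**2 (w(Z) = Z**2 + Z = Z + Z**2)
V(K) = 306/(-300 + K) (V(K) = (-246 - 24*(1 - 24))/((-4*(-11) + K) - 344) = (-246 - 24*(-23))/((44 + K) - 344) = (-246 + 552)/(-300 + K) = 306/(-300 + K))
V((-20)**2) - 1*(-211765) = 306/(-300 + (-20)**2) - 1*(-211765) = 306/(-300 + 400) + 211765 = 306/100 + 211765 = 306*(1/100) + 211765 = 153/50 + 211765 = 10588403/50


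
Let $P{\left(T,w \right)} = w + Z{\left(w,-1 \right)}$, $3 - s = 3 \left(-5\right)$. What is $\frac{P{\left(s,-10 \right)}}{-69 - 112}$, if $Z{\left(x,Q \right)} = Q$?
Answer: $\frac{11}{181} \approx 0.060773$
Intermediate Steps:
$s = 18$ ($s = 3 - 3 \left(-5\right) = 3 - -15 = 3 + 15 = 18$)
$P{\left(T,w \right)} = -1 + w$ ($P{\left(T,w \right)} = w - 1 = -1 + w$)
$\frac{P{\left(s,-10 \right)}}{-69 - 112} = \frac{-1 - 10}{-69 - 112} = \frac{1}{-181} \left(-11\right) = \left(- \frac{1}{181}\right) \left(-11\right) = \frac{11}{181}$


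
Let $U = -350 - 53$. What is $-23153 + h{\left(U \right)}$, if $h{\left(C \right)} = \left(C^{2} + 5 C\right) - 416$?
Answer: $136825$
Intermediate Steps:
$U = -403$ ($U = -350 - 53 = -403$)
$h{\left(C \right)} = -416 + C^{2} + 5 C$
$-23153 + h{\left(U \right)} = -23153 + \left(-416 + \left(-403\right)^{2} + 5 \left(-403\right)\right) = -23153 - -159978 = -23153 + 159978 = 136825$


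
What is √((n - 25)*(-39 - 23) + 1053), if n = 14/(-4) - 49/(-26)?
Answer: √456833/13 ≈ 51.992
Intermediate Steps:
n = -21/13 (n = 14*(-¼) - 49*(-1/26) = -7/2 + 49/26 = -21/13 ≈ -1.6154)
√((n - 25)*(-39 - 23) + 1053) = √((-21/13 - 25)*(-39 - 23) + 1053) = √(-346/13*(-62) + 1053) = √(21452/13 + 1053) = √(35141/13) = √456833/13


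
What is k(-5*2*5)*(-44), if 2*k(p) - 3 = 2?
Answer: -110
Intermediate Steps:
k(p) = 5/2 (k(p) = 3/2 + (½)*2 = 3/2 + 1 = 5/2)
k(-5*2*5)*(-44) = (5/2)*(-44) = -110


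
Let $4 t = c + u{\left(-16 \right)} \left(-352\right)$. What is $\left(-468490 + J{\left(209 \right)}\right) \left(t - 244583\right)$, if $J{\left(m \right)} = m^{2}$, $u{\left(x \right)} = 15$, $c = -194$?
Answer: $\frac{208964821527}{2} \approx 1.0448 \cdot 10^{11}$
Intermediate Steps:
$t = - \frac{2737}{2}$ ($t = \frac{-194 + 15 \left(-352\right)}{4} = \frac{-194 - 5280}{4} = \frac{1}{4} \left(-5474\right) = - \frac{2737}{2} \approx -1368.5$)
$\left(-468490 + J{\left(209 \right)}\right) \left(t - 244583\right) = \left(-468490 + 209^{2}\right) \left(- \frac{2737}{2} - 244583\right) = \left(-468490 + 43681\right) \left(- \frac{491903}{2}\right) = \left(-424809\right) \left(- \frac{491903}{2}\right) = \frac{208964821527}{2}$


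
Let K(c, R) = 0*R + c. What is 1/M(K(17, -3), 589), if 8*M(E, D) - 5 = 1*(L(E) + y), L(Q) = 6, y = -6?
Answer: 8/5 ≈ 1.6000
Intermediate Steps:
K(c, R) = c (K(c, R) = 0 + c = c)
M(E, D) = 5/8 (M(E, D) = 5/8 + (1*(6 - 6))/8 = 5/8 + (1*0)/8 = 5/8 + (⅛)*0 = 5/8 + 0 = 5/8)
1/M(K(17, -3), 589) = 1/(5/8) = 8/5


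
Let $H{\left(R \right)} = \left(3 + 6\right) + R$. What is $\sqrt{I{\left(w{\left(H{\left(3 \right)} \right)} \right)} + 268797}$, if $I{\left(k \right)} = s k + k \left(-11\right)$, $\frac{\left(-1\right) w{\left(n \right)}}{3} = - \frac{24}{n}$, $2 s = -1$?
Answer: $2 \sqrt{67182} \approx 518.39$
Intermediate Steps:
$H{\left(R \right)} = 9 + R$
$s = - \frac{1}{2}$ ($s = \frac{1}{2} \left(-1\right) = - \frac{1}{2} \approx -0.5$)
$w{\left(n \right)} = \frac{72}{n}$ ($w{\left(n \right)} = - 3 \left(- \frac{24}{n}\right) = \frac{72}{n}$)
$I{\left(k \right)} = - \frac{23 k}{2}$ ($I{\left(k \right)} = - \frac{k}{2} + k \left(-11\right) = - \frac{k}{2} - 11 k = - \frac{23 k}{2}$)
$\sqrt{I{\left(w{\left(H{\left(3 \right)} \right)} \right)} + 268797} = \sqrt{- \frac{23 \frac{72}{9 + 3}}{2} + 268797} = \sqrt{- \frac{23 \cdot \frac{72}{12}}{2} + 268797} = \sqrt{- \frac{23 \cdot 72 \cdot \frac{1}{12}}{2} + 268797} = \sqrt{\left(- \frac{23}{2}\right) 6 + 268797} = \sqrt{-69 + 268797} = \sqrt{268728} = 2 \sqrt{67182}$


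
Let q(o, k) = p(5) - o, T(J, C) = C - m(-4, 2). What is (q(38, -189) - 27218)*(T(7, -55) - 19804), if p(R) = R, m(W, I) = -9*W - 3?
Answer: 542076892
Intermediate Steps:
m(W, I) = -3 - 9*W
T(J, C) = -33 + C (T(J, C) = C - (-3 - 9*(-4)) = C - (-3 + 36) = C - 1*33 = C - 33 = -33 + C)
q(o, k) = 5 - o
(q(38, -189) - 27218)*(T(7, -55) - 19804) = ((5 - 1*38) - 27218)*((-33 - 55) - 19804) = ((5 - 38) - 27218)*(-88 - 19804) = (-33 - 27218)*(-19892) = -27251*(-19892) = 542076892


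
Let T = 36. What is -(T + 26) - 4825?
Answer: -4887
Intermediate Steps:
-(T + 26) - 4825 = -(36 + 26) - 4825 = -1*62 - 4825 = -62 - 4825 = -4887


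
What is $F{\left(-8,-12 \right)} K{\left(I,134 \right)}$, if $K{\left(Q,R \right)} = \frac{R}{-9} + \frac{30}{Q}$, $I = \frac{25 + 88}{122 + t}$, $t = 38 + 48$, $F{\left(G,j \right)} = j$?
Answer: $- \frac{164072}{339} \approx -483.99$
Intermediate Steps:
$t = 86$
$I = \frac{113}{208}$ ($I = \frac{25 + 88}{122 + 86} = \frac{113}{208} \approx 0.54327$)
$K{\left(Q,R \right)} = \frac{30}{Q} - \frac{R}{9}$ ($K{\left(Q,R \right)} = R \left(- \frac{1}{9}\right) + \frac{30}{Q} = - \frac{R}{9} + \frac{30}{Q} = \frac{30}{Q} - \frac{R}{9}$)
$F{\left(-8,-12 \right)} K{\left(I,134 \right)} = - 12 \left(\frac{30}{\frac{113}{208}} - \frac{134}{9}\right) = - 12 \left(30 \cdot \frac{208}{113} - \frac{134}{9}\right) = - 12 \left(\frac{6240}{113} - \frac{134}{9}\right) = \left(-12\right) \frac{41018}{1017} = - \frac{164072}{339}$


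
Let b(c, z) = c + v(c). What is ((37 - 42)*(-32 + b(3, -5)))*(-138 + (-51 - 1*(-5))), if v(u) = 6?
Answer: -21160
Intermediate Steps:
b(c, z) = 6 + c (b(c, z) = c + 6 = 6 + c)
((37 - 42)*(-32 + b(3, -5)))*(-138 + (-51 - 1*(-5))) = ((37 - 42)*(-32 + (6 + 3)))*(-138 + (-51 - 1*(-5))) = (-5*(-32 + 9))*(-138 + (-51 + 5)) = (-5*(-23))*(-138 - 46) = 115*(-184) = -21160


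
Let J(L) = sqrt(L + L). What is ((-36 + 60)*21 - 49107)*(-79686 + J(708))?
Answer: 3872978658 - 97206*sqrt(354) ≈ 3.8712e+9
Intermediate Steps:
J(L) = sqrt(2)*sqrt(L) (J(L) = sqrt(2*L) = sqrt(2)*sqrt(L))
((-36 + 60)*21 - 49107)*(-79686 + J(708)) = ((-36 + 60)*21 - 49107)*(-79686 + sqrt(2)*sqrt(708)) = (24*21 - 49107)*(-79686 + sqrt(2)*(2*sqrt(177))) = (504 - 49107)*(-79686 + 2*sqrt(354)) = -48603*(-79686 + 2*sqrt(354)) = 3872978658 - 97206*sqrt(354)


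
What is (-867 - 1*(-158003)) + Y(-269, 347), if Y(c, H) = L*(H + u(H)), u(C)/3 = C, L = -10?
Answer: 143256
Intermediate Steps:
u(C) = 3*C
Y(c, H) = -40*H (Y(c, H) = -10*(H + 3*H) = -40*H)
(-867 - 1*(-158003)) + Y(-269, 347) = (-867 - 1*(-158003)) - 40*347 = (-867 + 158003) - 13880 = 157136 - 13880 = 143256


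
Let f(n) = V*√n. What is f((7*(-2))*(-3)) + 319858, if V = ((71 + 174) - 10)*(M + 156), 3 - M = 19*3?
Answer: 319858 + 23970*√42 ≈ 4.7520e+5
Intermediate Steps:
M = -54 (M = 3 - 19*3 = 3 - 1*57 = 3 - 57 = -54)
V = 23970 (V = ((71 + 174) - 10)*(-54 + 156) = (245 - 10)*102 = 235*102 = 23970)
f(n) = 23970*√n
f((7*(-2))*(-3)) + 319858 = 23970*√((7*(-2))*(-3)) + 319858 = 23970*√(-14*(-3)) + 319858 = 23970*√42 + 319858 = 319858 + 23970*√42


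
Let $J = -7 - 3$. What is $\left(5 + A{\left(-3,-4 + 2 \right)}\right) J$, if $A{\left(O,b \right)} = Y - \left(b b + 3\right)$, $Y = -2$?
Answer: $40$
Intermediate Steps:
$J = -10$ ($J = -7 - 3 = -10$)
$A{\left(O,b \right)} = -5 - b^{2}$ ($A{\left(O,b \right)} = -2 - \left(b b + 3\right) = -2 - \left(b^{2} + 3\right) = -2 - \left(3 + b^{2}\right) = -5 - b^{2}$)
$\left(5 + A{\left(-3,-4 + 2 \right)}\right) J = \left(5 - \left(5 + \left(-4 + 2\right)^{2}\right)\right) \left(-10\right) = \left(5 - 9\right) \left(-10\right) = \left(-4\right) \left(-10\right) = 40$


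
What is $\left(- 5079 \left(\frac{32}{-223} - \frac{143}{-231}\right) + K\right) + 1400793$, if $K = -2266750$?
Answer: $- \frac{1355529188}{1561} \approx -8.6837 \cdot 10^{5}$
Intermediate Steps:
$\left(- 5079 \left(\frac{32}{-223} - \frac{143}{-231}\right) + K\right) + 1400793 = \left(- 5079 \left(\frac{32}{-223} - \frac{143}{-231}\right) - 2266750\right) + 1400793 = \left(- 5079 \left(32 \left(- \frac{1}{223}\right) - - \frac{13}{21}\right) - 2266750\right) + 1400793 = \left(- 5079 \left(- \frac{32}{223} + \frac{13}{21}\right) - 2266750\right) + 1400793 = \left(\left(-5079\right) \frac{2227}{4683} - 2266750\right) + 1400793 = \left(- \frac{3770311}{1561} - 2266750\right) + 1400793 = - \frac{3542167061}{1561} + 1400793 = - \frac{1355529188}{1561}$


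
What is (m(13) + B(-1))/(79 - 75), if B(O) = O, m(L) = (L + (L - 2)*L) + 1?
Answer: 39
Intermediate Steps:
m(L) = 1 + L + L*(-2 + L) (m(L) = (L + (-2 + L)*L) + 1 = (L + L*(-2 + L)) + 1 = 1 + L + L*(-2 + L))
(m(13) + B(-1))/(79 - 75) = ((1 + 13² - 1*13) - 1)/(79 - 75) = ((1 + 169 - 13) - 1)/4 = (157 - 1)/4 = (¼)*156 = 39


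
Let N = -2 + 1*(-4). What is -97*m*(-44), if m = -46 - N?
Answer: -170720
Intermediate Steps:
N = -6 (N = -2 - 4 = -6)
m = -40 (m = -46 - 1*(-6) = -46 + 6 = -40)
-97*m*(-44) = -97*(-40)*(-44) = 3880*(-44) = -170720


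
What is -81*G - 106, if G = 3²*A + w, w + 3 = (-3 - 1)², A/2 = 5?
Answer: -8449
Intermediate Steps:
A = 10 (A = 2*5 = 10)
w = 13 (w = -3 + (-3 - 1)² = -3 + (-4)² = -3 + 16 = 13)
G = 103 (G = 3²*10 + 13 = 9*10 + 13 = 90 + 13 = 103)
-81*G - 106 = -81*103 - 106 = -8343 - 106 = -8449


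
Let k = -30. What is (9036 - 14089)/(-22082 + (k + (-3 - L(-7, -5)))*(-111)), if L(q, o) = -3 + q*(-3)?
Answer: 5053/16421 ≈ 0.30772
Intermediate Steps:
L(q, o) = -3 - 3*q
(9036 - 14089)/(-22082 + (k + (-3 - L(-7, -5)))*(-111)) = (9036 - 14089)/(-22082 + (-30 + (-3 - (-3 - 3*(-7))))*(-111)) = -5053/(-22082 + (-30 + (-3 - (-3 + 21)))*(-111)) = -5053/(-22082 + (-30 + (-3 - 1*18))*(-111)) = -5053/(-22082 + (-30 + (-3 - 18))*(-111)) = -5053/(-22082 + (-30 - 21)*(-111)) = -5053/(-22082 - 51*(-111)) = -5053/(-22082 + 5661) = -5053/(-16421) = -5053*(-1/16421) = 5053/16421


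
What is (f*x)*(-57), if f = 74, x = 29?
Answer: -122322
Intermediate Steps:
(f*x)*(-57) = (74*29)*(-57) = 2146*(-57) = -122322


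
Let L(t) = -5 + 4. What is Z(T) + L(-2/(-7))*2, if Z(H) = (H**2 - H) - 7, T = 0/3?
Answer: -9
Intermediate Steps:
T = 0 (T = 0*(1/3) = 0)
Z(H) = -7 + H**2 - H
L(t) = -1
Z(T) + L(-2/(-7))*2 = (-7 + 0**2 - 1*0) - 1*2 = (-7 + 0 + 0) - 2 = -7 - 2 = -9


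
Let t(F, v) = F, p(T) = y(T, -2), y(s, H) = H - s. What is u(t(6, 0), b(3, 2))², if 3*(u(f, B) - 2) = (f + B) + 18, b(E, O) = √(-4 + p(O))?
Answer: 892/9 + 40*I*√2/3 ≈ 99.111 + 18.856*I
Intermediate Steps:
p(T) = -2 - T
b(E, O) = √(-6 - O) (b(E, O) = √(-4 + (-2 - O)) = √(-6 - O))
u(f, B) = 8 + B/3 + f/3 (u(f, B) = 2 + ((f + B) + 18)/3 = 2 + ((B + f) + 18)/3 = 2 + (18 + B + f)/3 = 2 + (6 + B/3 + f/3) = 8 + B/3 + f/3)
u(t(6, 0), b(3, 2))² = (8 + √(-6 - 1*2)/3 + (⅓)*6)² = (8 + √(-6 - 2)/3 + 2)² = (8 + √(-8)/3 + 2)² = (8 + (2*I*√2)/3 + 2)² = (8 + 2*I*√2/3 + 2)² = (10 + 2*I*√2/3)²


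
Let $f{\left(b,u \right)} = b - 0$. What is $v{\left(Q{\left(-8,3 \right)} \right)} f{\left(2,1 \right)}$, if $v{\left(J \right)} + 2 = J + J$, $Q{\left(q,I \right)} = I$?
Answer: $8$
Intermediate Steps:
$f{\left(b,u \right)} = b$ ($f{\left(b,u \right)} = b + 0 = b$)
$v{\left(J \right)} = -2 + 2 J$ ($v{\left(J \right)} = -2 + \left(J + J\right) = -2 + 2 J$)
$v{\left(Q{\left(-8,3 \right)} \right)} f{\left(2,1 \right)} = \left(-2 + 2 \cdot 3\right) 2 = \left(-2 + 6\right) 2 = 4 \cdot 2 = 8$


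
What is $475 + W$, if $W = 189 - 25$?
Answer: $639$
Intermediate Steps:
$W = 164$ ($W = 189 - 25 = 164$)
$475 + W = 475 + 164 = 639$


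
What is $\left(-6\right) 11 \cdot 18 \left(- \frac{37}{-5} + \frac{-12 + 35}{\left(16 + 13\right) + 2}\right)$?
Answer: $- \frac{1499256}{155} \approx -9672.6$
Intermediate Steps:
$\left(-6\right) 11 \cdot 18 \left(- \frac{37}{-5} + \frac{-12 + 35}{\left(16 + 13\right) + 2}\right) = \left(-66\right) 18 \left(\left(-37\right) \left(- \frac{1}{5}\right) + \frac{23}{29 + 2}\right) = - 1188 \left(\frac{37}{5} + \frac{23}{31}\right) = \left(-1188\right) \frac{1262}{155} = - \frac{1499256}{155}$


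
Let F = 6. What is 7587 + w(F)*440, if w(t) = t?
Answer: 10227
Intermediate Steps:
7587 + w(F)*440 = 7587 + 6*440 = 7587 + 2640 = 10227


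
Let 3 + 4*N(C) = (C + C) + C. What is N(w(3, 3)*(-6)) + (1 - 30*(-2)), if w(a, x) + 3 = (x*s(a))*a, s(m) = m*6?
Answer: -2621/4 ≈ -655.25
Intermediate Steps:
s(m) = 6*m
w(a, x) = -3 + 6*x*a² (w(a, x) = -3 + (x*(6*a))*a = -3 + (6*a*x)*a = -3 + 6*x*a²)
N(C) = -¾ + 3*C/4 (N(C) = -¾ + ((C + C) + C)/4 = -¾ + (2*C + C)/4 = -¾ + (3*C)/4 = -¾ + 3*C/4)
N(w(3, 3)*(-6)) + (1 - 30*(-2)) = (-¾ + 3*((-3 + 6*3*3²)*(-6))/4) + (1 - 30*(-2)) = (-¾ + 3*((-3 + 6*3*9)*(-6))/4) + (1 + 60) = (-¾ + 3*((-3 + 162)*(-6))/4) + 61 = (-¾ + 3*(159*(-6))/4) + 61 = (-¾ + (¾)*(-954)) + 61 = (-¾ - 1431/2) + 61 = -2865/4 + 61 = -2621/4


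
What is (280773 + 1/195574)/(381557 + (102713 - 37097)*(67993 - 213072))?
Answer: -54911898703/1861692786954418 ≈ -2.9496e-5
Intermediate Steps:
(280773 + 1/195574)/(381557 + (102713 - 37097)*(67993 - 213072)) = (280773 + 1/195574)/(381557 + 65616*(-145079)) = 54911898703/(195574*(381557 - 9519503664)) = (54911898703/195574)/(-9519122107) = (54911898703/195574)*(-1/9519122107) = -54911898703/1861692786954418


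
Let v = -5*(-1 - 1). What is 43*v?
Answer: 430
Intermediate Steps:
v = 10 (v = -5*(-2) = 10)
43*v = 43*10 = 430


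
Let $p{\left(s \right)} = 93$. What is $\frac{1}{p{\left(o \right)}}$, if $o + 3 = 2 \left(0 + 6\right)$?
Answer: $\frac{1}{93} \approx 0.010753$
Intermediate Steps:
$o = 9$ ($o = -3 + 2 \left(0 + 6\right) = -3 + 2 \cdot 6 = -3 + 12 = 9$)
$\frac{1}{p{\left(o \right)}} = \frac{1}{93}$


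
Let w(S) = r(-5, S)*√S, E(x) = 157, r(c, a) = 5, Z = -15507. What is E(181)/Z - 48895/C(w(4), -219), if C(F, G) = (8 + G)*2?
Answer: 758148511/6543954 ≈ 115.85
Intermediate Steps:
w(S) = 5*√S
C(F, G) = 16 + 2*G
E(181)/Z - 48895/C(w(4), -219) = 157/(-15507) - 48895/(16 + 2*(-219)) = 157*(-1/15507) - 48895/(16 - 438) = -157/15507 - 48895/(-422) = -157/15507 - 48895*(-1/422) = -157/15507 + 48895/422 = 758148511/6543954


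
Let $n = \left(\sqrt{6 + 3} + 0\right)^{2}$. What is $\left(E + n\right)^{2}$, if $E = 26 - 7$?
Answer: $784$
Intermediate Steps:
$E = 19$ ($E = 26 - 7 = 19$)
$n = 9$ ($n = \left(\sqrt{9} + 0\right)^{2} = \left(3 + 0\right)^{2} = 3^{2} = 9$)
$\left(E + n\right)^{2} = \left(19 + 9\right)^{2} = 28^{2} = 784$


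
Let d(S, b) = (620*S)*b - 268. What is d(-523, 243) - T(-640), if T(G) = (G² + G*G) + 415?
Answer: -79615063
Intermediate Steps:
d(S, b) = -268 + 620*S*b (d(S, b) = 620*S*b - 268 = -268 + 620*S*b)
T(G) = 415 + 2*G² (T(G) = (G² + G²) + 415 = 2*G² + 415 = 415 + 2*G²)
d(-523, 243) - T(-640) = (-268 + 620*(-523)*243) - (415 + 2*(-640)²) = (-268 - 78795180) - (415 + 2*409600) = -78795448 - (415 + 819200) = -78795448 - 1*819615 = -78795448 - 819615 = -79615063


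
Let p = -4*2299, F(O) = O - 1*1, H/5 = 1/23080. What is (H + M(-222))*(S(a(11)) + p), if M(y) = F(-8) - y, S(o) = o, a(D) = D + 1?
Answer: -1128723932/577 ≈ -1.9562e+6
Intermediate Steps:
H = 1/4616 (H = 5/23080 = 5*(1/23080) = 1/4616 ≈ 0.00021664)
a(D) = 1 + D
F(O) = -1 + O (F(O) = O - 1 = -1 + O)
p = -9196
M(y) = -9 - y (M(y) = (-1 - 8) - y = -9 - y)
(H + M(-222))*(S(a(11)) + p) = (1/4616 + (-9 - 1*(-222)))*((1 + 11) - 9196) = (1/4616 + (-9 + 222))*(12 - 9196) = (1/4616 + 213)*(-9184) = (983209/4616)*(-9184) = -1128723932/577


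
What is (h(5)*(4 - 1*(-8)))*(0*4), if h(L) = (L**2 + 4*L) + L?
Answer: 0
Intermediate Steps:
h(L) = L**2 + 5*L
(h(5)*(4 - 1*(-8)))*(0*4) = ((5*(5 + 5))*(4 - 1*(-8)))*(0*4) = ((5*10)*(4 + 8))*0 = (50*12)*0 = 600*0 = 0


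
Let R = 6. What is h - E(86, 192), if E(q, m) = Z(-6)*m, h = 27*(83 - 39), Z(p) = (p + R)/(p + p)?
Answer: 1188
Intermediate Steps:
Z(p) = (6 + p)/(2*p) (Z(p) = (p + 6)/(p + p) = (6 + p)/((2*p)) = (6 + p)*(1/(2*p)) = (6 + p)/(2*p))
h = 1188 (h = 27*44 = 1188)
E(q, m) = 0 (E(q, m) = ((1/2)*(6 - 6)/(-6))*m = ((1/2)*(-1/6)*0)*m = 0*m = 0)
h - E(86, 192) = 1188 - 1*0 = 1188 + 0 = 1188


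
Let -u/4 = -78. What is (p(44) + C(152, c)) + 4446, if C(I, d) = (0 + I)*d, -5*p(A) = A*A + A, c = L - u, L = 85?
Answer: -30454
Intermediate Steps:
u = 312 (u = -4*(-78) = 312)
c = -227 (c = 85 - 1*312 = 85 - 312 = -227)
p(A) = -A/5 - A²/5 (p(A) = -(A*A + A)/5 = -(A² + A)/5 = -(A + A²)/5 = -A/5 - A²/5)
C(I, d) = I*d
(p(44) + C(152, c)) + 4446 = (-⅕*44*(1 + 44) + 152*(-227)) + 4446 = (-⅕*44*45 - 34504) + 4446 = (-396 - 34504) + 4446 = -34900 + 4446 = -30454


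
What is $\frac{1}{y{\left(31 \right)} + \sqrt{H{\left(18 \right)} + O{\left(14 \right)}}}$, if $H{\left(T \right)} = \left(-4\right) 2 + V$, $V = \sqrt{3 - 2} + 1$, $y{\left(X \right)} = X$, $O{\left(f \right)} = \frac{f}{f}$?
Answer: $\frac{31}{966} - \frac{i \sqrt{5}}{966} \approx 0.032091 - 0.0023148 i$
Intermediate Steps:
$O{\left(f \right)} = 1$
$V = 2$ ($V = \sqrt{1} + 1 = 1 + 1 = 2$)
$H{\left(T \right)} = -6$ ($H{\left(T \right)} = \left(-4\right) 2 + 2 = -8 + 2 = -6$)
$\frac{1}{y{\left(31 \right)} + \sqrt{H{\left(18 \right)} + O{\left(14 \right)}}} = \frac{1}{31 + \sqrt{-6 + 1}} = \frac{1}{31 + \sqrt{-5}} = \frac{1}{31 + i \sqrt{5}}$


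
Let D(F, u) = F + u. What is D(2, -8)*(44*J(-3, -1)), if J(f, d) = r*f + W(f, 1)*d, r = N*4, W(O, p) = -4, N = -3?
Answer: -10560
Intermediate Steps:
r = -12 (r = -3*4 = -12)
J(f, d) = -12*f - 4*d
D(2, -8)*(44*J(-3, -1)) = (2 - 8)*(44*(-12*(-3) - 4*(-1))) = -264*(36 + 4) = -264*40 = -6*1760 = -10560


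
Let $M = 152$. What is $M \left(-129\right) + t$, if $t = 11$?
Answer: $-19597$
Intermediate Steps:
$M \left(-129\right) + t = 152 \left(-129\right) + 11 = -19608 + 11 = -19597$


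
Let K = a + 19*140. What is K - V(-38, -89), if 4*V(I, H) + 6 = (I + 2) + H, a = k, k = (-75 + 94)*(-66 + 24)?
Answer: 7579/4 ≈ 1894.8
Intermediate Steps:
k = -798 (k = 19*(-42) = -798)
a = -798
V(I, H) = -1 + H/4 + I/4 (V(I, H) = -3/2 + ((I + 2) + H)/4 = -3/2 + ((2 + I) + H)/4 = -3/2 + (2 + H + I)/4 = -3/2 + (½ + H/4 + I/4) = -1 + H/4 + I/4)
K = 1862 (K = -798 + 19*140 = -798 + 2660 = 1862)
K - V(-38, -89) = 1862 - (-1 + (¼)*(-89) + (¼)*(-38)) = 1862 - (-1 - 89/4 - 19/2) = 1862 - 1*(-131/4) = 1862 + 131/4 = 7579/4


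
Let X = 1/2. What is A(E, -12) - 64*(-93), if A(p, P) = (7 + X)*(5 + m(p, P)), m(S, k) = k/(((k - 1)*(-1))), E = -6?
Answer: 155547/26 ≈ 5982.6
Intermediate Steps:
m(S, k) = k/(1 - k) (m(S, k) = k/(((-1 + k)*(-1))) = k/(1 - k))
X = ½ ≈ 0.50000
A(p, P) = 75/2 - 15*P/(2*(-1 + P)) (A(p, P) = (7 + ½)*(5 - P/(-1 + P)) = 15*(5 - P/(-1 + P))/2 = 75/2 - 15*P/(2*(-1 + P)))
A(E, -12) - 64*(-93) = 15*(-5 + 4*(-12))/(2*(-1 - 12)) - 64*(-93) = (15/2)*(-5 - 48)/(-13) + 5952 = (15/2)*(-1/13)*(-53) + 5952 = 795/26 + 5952 = 155547/26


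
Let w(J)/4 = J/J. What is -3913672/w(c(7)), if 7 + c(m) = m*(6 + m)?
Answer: -978418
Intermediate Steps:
c(m) = -7 + m*(6 + m)
w(J) = 4 (w(J) = 4*(J/J) = 4*1 = 4)
-3913672/w(c(7)) = -3913672/4 = -3913672*1/4 = -978418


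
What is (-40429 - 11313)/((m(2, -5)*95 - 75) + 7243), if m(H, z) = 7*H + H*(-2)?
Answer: -631/99 ≈ -6.3737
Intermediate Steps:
m(H, z) = 5*H (m(H, z) = 7*H - 2*H = 5*H)
(-40429 - 11313)/((m(2, -5)*95 - 75) + 7243) = (-40429 - 11313)/(((5*2)*95 - 75) + 7243) = -51742/((10*95 - 75) + 7243) = -51742/((950 - 75) + 7243) = -51742/(875 + 7243) = -51742/8118 = -51742*1/8118 = -631/99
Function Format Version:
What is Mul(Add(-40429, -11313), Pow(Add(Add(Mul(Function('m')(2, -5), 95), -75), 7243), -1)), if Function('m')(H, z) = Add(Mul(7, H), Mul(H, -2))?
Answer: Rational(-631, 99) ≈ -6.3737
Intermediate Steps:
Function('m')(H, z) = Mul(5, H) (Function('m')(H, z) = Add(Mul(7, H), Mul(-2, H)) = Mul(5, H))
Mul(Add(-40429, -11313), Pow(Add(Add(Mul(Function('m')(2, -5), 95), -75), 7243), -1)) = Mul(Add(-40429, -11313), Pow(Add(Add(Mul(Mul(5, 2), 95), -75), 7243), -1)) = Mul(-51742, Pow(Add(Add(Mul(10, 95), -75), 7243), -1)) = Mul(-51742, Pow(Add(Add(950, -75), 7243), -1)) = Mul(-51742, Pow(Add(875, 7243), -1)) = Mul(-51742, Pow(8118, -1)) = Mul(-51742, Rational(1, 8118)) = Rational(-631, 99)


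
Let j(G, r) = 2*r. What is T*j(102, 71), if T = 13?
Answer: 1846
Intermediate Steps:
T*j(102, 71) = 13*(2*71) = 13*142 = 1846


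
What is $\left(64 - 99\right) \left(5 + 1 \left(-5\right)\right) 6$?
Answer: $0$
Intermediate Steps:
$\left(64 - 99\right) \left(5 + 1 \left(-5\right)\right) 6 = - 35 \left(5 - 5\right) 6 = \left(-35\right) 0 \cdot 6 = 0 \cdot 6 = 0$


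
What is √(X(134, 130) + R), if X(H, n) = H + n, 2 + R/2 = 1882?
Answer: 2*√1006 ≈ 63.435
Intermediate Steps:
R = 3760 (R = -4 + 2*1882 = -4 + 3764 = 3760)
√(X(134, 130) + R) = √((134 + 130) + 3760) = √(264 + 3760) = √4024 = 2*√1006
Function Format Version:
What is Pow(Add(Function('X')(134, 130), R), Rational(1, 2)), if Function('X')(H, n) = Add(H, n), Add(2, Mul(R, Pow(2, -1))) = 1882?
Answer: Mul(2, Pow(1006, Rational(1, 2))) ≈ 63.435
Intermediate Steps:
R = 3760 (R = Add(-4, Mul(2, 1882)) = Add(-4, 3764) = 3760)
Pow(Add(Function('X')(134, 130), R), Rational(1, 2)) = Pow(Add(Add(134, 130), 3760), Rational(1, 2)) = Pow(Add(264, 3760), Rational(1, 2)) = Pow(4024, Rational(1, 2)) = Mul(2, Pow(1006, Rational(1, 2)))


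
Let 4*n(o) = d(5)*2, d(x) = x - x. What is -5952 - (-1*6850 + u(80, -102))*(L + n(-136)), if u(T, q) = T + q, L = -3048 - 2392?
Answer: -37389632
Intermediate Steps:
d(x) = 0
L = -5440
n(o) = 0 (n(o) = (0*2)/4 = (¼)*0 = 0)
-5952 - (-1*6850 + u(80, -102))*(L + n(-136)) = -5952 - (-1*6850 + (80 - 102))*(-5440 + 0) = -5952 - (-6850 - 22)*(-5440) = -5952 - (-6872)*(-5440) = -5952 - 1*37383680 = -5952 - 37383680 = -37389632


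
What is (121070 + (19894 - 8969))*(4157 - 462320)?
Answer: -60475225185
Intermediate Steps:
(121070 + (19894 - 8969))*(4157 - 462320) = (121070 + 10925)*(-458163) = 131995*(-458163) = -60475225185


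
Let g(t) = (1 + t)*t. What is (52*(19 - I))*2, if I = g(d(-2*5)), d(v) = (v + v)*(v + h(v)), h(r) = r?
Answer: -16679624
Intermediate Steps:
d(v) = 4*v**2 (d(v) = (v + v)*(v + v) = (2*v)*(2*v) = 4*v**2)
g(t) = t*(1 + t)
I = 160400 (I = (4*(-2*5)**2)*(1 + 4*(-2*5)**2) = (4*(-10)**2)*(1 + 4*(-10)**2) = (4*100)*(1 + 4*100) = 400*(1 + 400) = 400*401 = 160400)
(52*(19 - I))*2 = (52*(19 - 1*160400))*2 = (52*(19 - 160400))*2 = (52*(-160381))*2 = -8339812*2 = -16679624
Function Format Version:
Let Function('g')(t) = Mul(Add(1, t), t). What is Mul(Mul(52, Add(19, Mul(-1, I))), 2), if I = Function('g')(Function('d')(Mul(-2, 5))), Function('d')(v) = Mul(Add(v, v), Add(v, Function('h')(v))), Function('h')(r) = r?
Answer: -16679624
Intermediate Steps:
Function('d')(v) = Mul(4, Pow(v, 2)) (Function('d')(v) = Mul(Add(v, v), Add(v, v)) = Mul(Mul(2, v), Mul(2, v)) = Mul(4, Pow(v, 2)))
Function('g')(t) = Mul(t, Add(1, t))
I = 160400 (I = Mul(Mul(4, Pow(Mul(-2, 5), 2)), Add(1, Mul(4, Pow(Mul(-2, 5), 2)))) = Mul(Mul(4, Pow(-10, 2)), Add(1, Mul(4, Pow(-10, 2)))) = Mul(Mul(4, 100), Add(1, Mul(4, 100))) = Mul(400, Add(1, 400)) = Mul(400, 401) = 160400)
Mul(Mul(52, Add(19, Mul(-1, I))), 2) = Mul(Mul(52, Add(19, Mul(-1, 160400))), 2) = Mul(Mul(52, Add(19, -160400)), 2) = Mul(Mul(52, -160381), 2) = Mul(-8339812, 2) = -16679624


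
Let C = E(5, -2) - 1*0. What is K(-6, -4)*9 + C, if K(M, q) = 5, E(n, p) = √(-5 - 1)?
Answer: 45 + I*√6 ≈ 45.0 + 2.4495*I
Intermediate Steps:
E(n, p) = I*√6 (E(n, p) = √(-6) = I*√6)
C = I*√6 (C = I*√6 - 1*0 = I*√6 + 0 = I*√6 ≈ 2.4495*I)
K(-6, -4)*9 + C = 5*9 + I*√6 = 45 + I*√6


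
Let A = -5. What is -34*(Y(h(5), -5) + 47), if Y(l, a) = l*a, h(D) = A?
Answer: -2448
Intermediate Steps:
h(D) = -5
Y(l, a) = a*l
-34*(Y(h(5), -5) + 47) = -34*(-5*(-5) + 47) = -34*(25 + 47) = -34*72 = -2448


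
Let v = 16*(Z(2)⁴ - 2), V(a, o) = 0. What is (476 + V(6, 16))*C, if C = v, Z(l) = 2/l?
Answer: -7616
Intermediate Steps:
v = -16 (v = 16*((2/2)⁴ - 2) = 16*((2*(½))⁴ - 2) = 16*(1⁴ - 2) = 16*(1 - 2) = 16*(-1) = -16)
C = -16
(476 + V(6, 16))*C = (476 + 0)*(-16) = 476*(-16) = -7616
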